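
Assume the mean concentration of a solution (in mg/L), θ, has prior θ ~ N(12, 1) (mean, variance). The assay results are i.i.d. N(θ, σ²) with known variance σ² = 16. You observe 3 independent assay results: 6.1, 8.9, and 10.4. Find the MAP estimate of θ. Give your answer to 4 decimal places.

θ̂_MAP = 11.4421

n = 3; x̄ = (6.1 + 8.9 + 10.4)/3 = 25.4/3 = 127/15 ≈ 8.4667.
For a Normal prior and Normal likelihood with known variance, the posterior is Normal; its mode equals its mean, the precision-weighted average.
Prior precision 1/σ₀² = 1/1 = 1; data precision n/σ² = 3/16 = 0.1875.
θ̂ = (1·12 + 0.1875·(127/15)) / (1 + 0.1875) = 13.5875/1.1875 = 1087/95 ≈ 11.4421.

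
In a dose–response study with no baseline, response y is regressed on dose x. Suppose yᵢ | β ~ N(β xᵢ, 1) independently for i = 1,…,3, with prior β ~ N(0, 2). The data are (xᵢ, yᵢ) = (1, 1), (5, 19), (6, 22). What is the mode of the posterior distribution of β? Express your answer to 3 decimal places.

β̂_MAP = 3.648

log p(β | y) = −Σ(yᵢ − βxᵢ)²/(2·1) − β²/(2·2) + const.
Setting the derivative to zero: Σxᵢ(yᵢ − βxᵢ)/1 − β/2 = 0, so β = Σxᵢyᵢ / (Σxᵢ² + σ²/τ²).
Σxᵢyᵢ = 1·1 + 5·19 + 6·22 = 228; Σxᵢ² = 62; σ²/τ² = 0.5.
β̂_MAP = 228 / (62 + 0.5) = 228/62.5 ≈ 3.648.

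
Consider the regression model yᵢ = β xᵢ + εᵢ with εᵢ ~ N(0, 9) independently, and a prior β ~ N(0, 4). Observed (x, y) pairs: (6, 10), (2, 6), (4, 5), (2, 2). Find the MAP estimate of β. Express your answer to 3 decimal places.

β̂_MAP = 1.542

log p(β | y) = −Σ(yᵢ − βxᵢ)²/(2·9) − β²/(2·4) + const.
Setting the derivative to zero: Σxᵢ(yᵢ − βxᵢ)/9 − β/4 = 0, so β = Σxᵢyᵢ / (Σxᵢ² + σ²/τ²).
Σxᵢyᵢ = 6·10 + 2·6 + 4·5 + 2·2 = 96; Σxᵢ² = 60; σ²/τ² = 2.25.
β̂_MAP = 96 / (60 + 2.25) = 96/62.25 ≈ 1.542.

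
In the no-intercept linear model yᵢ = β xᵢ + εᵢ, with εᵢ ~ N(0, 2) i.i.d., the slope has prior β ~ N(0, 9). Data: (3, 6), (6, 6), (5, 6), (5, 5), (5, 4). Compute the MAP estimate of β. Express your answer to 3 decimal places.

log p(β | y) = −Σ(yᵢ − βxᵢ)²/(2·2) − β²/(2·9) + const.
Setting the derivative to zero: Σxᵢ(yᵢ − βxᵢ)/2 − β/9 = 0, so β = Σxᵢyᵢ / (Σxᵢ² + σ²/τ²).
Σxᵢyᵢ = 3·6 + 6·6 + 5·6 + 5·5 + 5·4 = 129; Σxᵢ² = 120; σ²/τ² = 2/9.
β̂_MAP = 129 / (120 + 2/9) = 129/(1082/9) = 1161/1082 ≈ 1.073.

β̂_MAP = 1.073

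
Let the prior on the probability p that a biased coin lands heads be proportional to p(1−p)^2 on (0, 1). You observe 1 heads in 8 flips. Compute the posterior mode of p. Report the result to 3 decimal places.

p̂_MAP = 0.182

The prior density ∝ p(1−p)^2 is the kernel of Beta(2, 3).
Data: 1 success in 8 trials. The binomial likelihood contributes p(1−p)^7, so the posterior is Beta(2+1, 3+7) = Beta(3, 10).
For Beta(a, b) with a, b > 1 the mode is (a−1)/(a+b−2) = 2/11 ≈ 0.182.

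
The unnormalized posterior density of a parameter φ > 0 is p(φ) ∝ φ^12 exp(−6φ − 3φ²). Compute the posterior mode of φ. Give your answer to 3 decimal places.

φ̂_MAP = 1.000

ℓ'(φ) = 12/φ − 6 − 6φ. Setting this to zero and multiplying by φ: 6φ² + 6φ − 12 = 0.
φ = (−6 + √(6² + 4·6·12)) / (2·6) = (−6 + √324) / 12 = (−6 + 18)/12 = 1.
ℓ''(φ) = −12/φ² − 6 < 0, confirming a maximum.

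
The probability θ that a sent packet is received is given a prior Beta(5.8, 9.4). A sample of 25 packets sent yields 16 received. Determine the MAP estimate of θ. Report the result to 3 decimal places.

Prior: Beta(5.8, 9.4).
Data: 16 successes in 25 trials. The binomial likelihood contributes θ^16(1−θ)^9, so the posterior is Beta(5.8+16, 9.4+9) = Beta(21.8, 18.4).
For Beta(a, b) with a, b > 1 the mode is (a−1)/(a+b−2) = 20.8/38.2 ≈ 0.545.

θ̂_MAP = 0.545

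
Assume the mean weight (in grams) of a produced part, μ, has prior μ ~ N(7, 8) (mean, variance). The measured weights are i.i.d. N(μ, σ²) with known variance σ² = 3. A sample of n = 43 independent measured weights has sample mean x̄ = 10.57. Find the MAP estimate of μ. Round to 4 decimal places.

n = 43, x̄ = 10.57.
For a Normal prior and Normal likelihood with known variance, the posterior is Normal; its mode equals its mean, the precision-weighted average.
Prior precision 1/σ₀² = 1/8 = 0.125; data precision n/σ² = 43/3.
μ̂ = (0.125·7 + (43/3)·10.57) / (0.125 + 43/3) = (91427/600)/(347/24) = 91427/8675 ≈ 10.5391.

μ̂_MAP = 10.5391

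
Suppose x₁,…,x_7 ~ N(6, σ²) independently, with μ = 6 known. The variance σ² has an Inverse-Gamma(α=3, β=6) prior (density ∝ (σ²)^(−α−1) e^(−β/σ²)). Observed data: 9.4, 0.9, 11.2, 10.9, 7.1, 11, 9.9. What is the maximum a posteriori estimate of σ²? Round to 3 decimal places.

Sum of squared deviations about the known mean: SS = (9.4−6)² + (0.9−6)² + (11.2−6)² + (10.9−6)² + (7.1−6)² + (11−6)² + (9.9−6)² = 130.04.
The Normal likelihood contributes (σ²)^(−n/2) exp(−SS/(2σ²)), so the posterior is Inverse-Gamma(α + n/2, β + SS/2) = Inverse-Gamma(6.5, 71.02).
The mode of Inverse-Gamma(a, b) is b/(a+1) = 71.02/7.5 ≈ 9.469.

σ̂²_MAP = 9.469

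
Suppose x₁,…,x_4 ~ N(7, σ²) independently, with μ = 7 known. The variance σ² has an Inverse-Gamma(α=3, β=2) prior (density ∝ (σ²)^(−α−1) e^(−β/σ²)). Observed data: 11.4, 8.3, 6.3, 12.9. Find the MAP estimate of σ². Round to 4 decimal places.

σ̂²_MAP = 5.0292

Sum of squared deviations about the known mean: SS = (11.4−7)² + (8.3−7)² + (6.3−7)² + (12.9−7)² = 56.35.
The Normal likelihood contributes (σ²)^(−n/2) exp(−SS/(2σ²)), so the posterior is Inverse-Gamma(α + n/2, β + SS/2) = Inverse-Gamma(5, 30.175).
The mode of Inverse-Gamma(a, b) is b/(a+1) = 30.175/6 ≈ 5.0292.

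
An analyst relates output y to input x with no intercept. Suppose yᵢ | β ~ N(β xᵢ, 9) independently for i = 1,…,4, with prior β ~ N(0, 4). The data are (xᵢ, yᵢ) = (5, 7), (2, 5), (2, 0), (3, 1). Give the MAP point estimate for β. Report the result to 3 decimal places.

log p(β | y) = −Σ(yᵢ − βxᵢ)²/(2·9) − β²/(2·4) + const.
Setting the derivative to zero: Σxᵢ(yᵢ − βxᵢ)/9 − β/4 = 0, so β = Σxᵢyᵢ / (Σxᵢ² + σ²/τ²).
Σxᵢyᵢ = 5·7 + 2·5 + 2·0 + 3·1 = 48; Σxᵢ² = 42; σ²/τ² = 2.25.
β̂_MAP = 48 / (42 + 2.25) = 48/44.25 ≈ 1.085.

β̂_MAP = 1.085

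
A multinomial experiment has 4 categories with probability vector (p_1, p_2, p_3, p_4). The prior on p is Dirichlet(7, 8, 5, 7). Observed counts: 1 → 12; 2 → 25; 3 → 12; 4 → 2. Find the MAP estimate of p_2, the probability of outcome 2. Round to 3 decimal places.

The posterior is Dirichlet(αᵢ + nᵢ) = Dirichlet(19, 33, 17, 9).
For a Dirichlet(a₁,…,a_K) with all aᵢ > 1, the mode has j-th component (aⱼ − 1)/(Σaᵢ − K).
Here Σaᵢ = 78 and K = 4, so p_2 = (33 − 1)/(78 − 4) = 32/74 ≈ 0.432.

MAP estimate: 0.432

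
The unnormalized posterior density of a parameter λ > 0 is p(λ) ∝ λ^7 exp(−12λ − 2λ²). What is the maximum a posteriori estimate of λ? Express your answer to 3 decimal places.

ℓ'(λ) = 7/λ − 12 − 4λ. Setting this to zero and multiplying by λ: 4λ² + 12λ − 7 = 0.
λ = (−12 + √(12² + 4·4·7)) / (2·4) = (−12 + √256) / 8 = (−12 + 16)/8 = 1/2.
ℓ''(λ) = −7/λ² − 4 < 0, confirming a maximum.

λ̂_MAP = 0.500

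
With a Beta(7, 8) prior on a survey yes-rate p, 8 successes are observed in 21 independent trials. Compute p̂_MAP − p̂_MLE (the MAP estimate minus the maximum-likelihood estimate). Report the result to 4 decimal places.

Posterior is Beta(15, 21); MAP = (15−1)/(36−2) = 14/34 ≈ 0.41176.
MLE ignores the prior: p̂_MLE = k/n = 8/21 ≈ 0.38095.
Difference = 14/34 − 8/21 = 11/357 ≈ 0.0308.

MAP − MLE = 0.0308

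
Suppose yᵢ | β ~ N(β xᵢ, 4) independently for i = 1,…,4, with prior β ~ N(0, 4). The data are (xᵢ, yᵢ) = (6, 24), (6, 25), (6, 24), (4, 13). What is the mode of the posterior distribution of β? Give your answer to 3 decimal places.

log p(β | y) = −Σ(yᵢ − βxᵢ)²/(2·4) − β²/(2·4) + const.
Setting the derivative to zero: Σxᵢ(yᵢ − βxᵢ)/4 − β/4 = 0, so β = Σxᵢyᵢ / (Σxᵢ² + σ²/τ²).
Σxᵢyᵢ = 6·24 + 6·25 + 6·24 + 4·13 = 490; Σxᵢ² = 124; σ²/τ² = 1.
β̂_MAP = 490 / (124 + 1) = 490/125 ≈ 3.920.

β̂_MAP = 3.920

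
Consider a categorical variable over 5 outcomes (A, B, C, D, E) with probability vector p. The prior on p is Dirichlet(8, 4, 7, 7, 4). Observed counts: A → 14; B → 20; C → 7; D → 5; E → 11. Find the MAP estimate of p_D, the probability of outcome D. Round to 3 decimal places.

MAP estimate of p_D = 0.134

The posterior is Dirichlet(αᵢ + nᵢ) = Dirichlet(22, 24, 14, 12, 15).
For a Dirichlet(a₁,…,a_K) with all aᵢ > 1, the mode has j-th component (aⱼ − 1)/(Σaᵢ − K).
Here Σaᵢ = 87 and K = 5, so p_D = (12 − 1)/(87 − 5) = 11/82 ≈ 0.134.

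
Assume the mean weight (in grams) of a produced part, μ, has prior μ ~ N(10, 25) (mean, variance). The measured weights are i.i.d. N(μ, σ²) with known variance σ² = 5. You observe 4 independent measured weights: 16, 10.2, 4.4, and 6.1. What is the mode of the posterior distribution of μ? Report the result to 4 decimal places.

μ̂_MAP = 9.2143

n = 4; x̄ = (16 + 10.2 + 4.4 + 6.1)/4 = 36.7/4 = 9.175.
For a Normal prior and Normal likelihood with known variance, the posterior is Normal; its mode equals its mean, the precision-weighted average.
Prior precision 1/σ₀² = 1/25 = 0.04; data precision n/σ² = 4/5 = 0.8.
μ̂ = (0.04·10 + 0.8·9.175) / (0.04 + 0.8) = 7.74/0.84 = 129/14 ≈ 9.2143.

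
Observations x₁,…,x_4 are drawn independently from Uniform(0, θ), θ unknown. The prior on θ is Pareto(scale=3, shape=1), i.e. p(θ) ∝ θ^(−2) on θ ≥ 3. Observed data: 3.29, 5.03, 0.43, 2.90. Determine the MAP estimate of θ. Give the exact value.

θ̂_MAP = 5.03

The Uniform(0, θ) likelihood is θ^(−n) for θ ≥ max(xᵢ), zero otherwise. Here max(xᵢ) = 5.03.
Posterior ∝ θ^(−2) · θ^(−4) = θ^(−6) on θ ≥ max(3, 5.03) = 5.03.
This density is strictly decreasing in θ, so the posterior mode lies at the lower boundary of the support.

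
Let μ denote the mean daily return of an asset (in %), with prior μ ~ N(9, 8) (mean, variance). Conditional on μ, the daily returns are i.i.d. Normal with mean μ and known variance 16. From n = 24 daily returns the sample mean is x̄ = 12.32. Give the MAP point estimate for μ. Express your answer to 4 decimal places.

n = 24, x̄ = 12.32.
For a Normal prior and Normal likelihood with known variance, the posterior is Normal; its mode equals its mean, the precision-weighted average.
Prior precision 1/σ₀² = 1/8 = 0.125; data precision n/σ² = 24/16 = 1.5.
μ̂ = (0.125·9 + 1.5·12.32) / (0.125 + 1.5) = 19.605/1.625 = 3921/325 ≈ 12.0646.

μ̂_MAP = 12.0646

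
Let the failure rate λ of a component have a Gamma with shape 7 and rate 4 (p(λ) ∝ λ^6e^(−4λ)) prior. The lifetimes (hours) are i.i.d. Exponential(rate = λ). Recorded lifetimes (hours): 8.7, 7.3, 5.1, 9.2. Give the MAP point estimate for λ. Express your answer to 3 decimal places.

The Exponential(rate=λ) likelihood is ∝ λ^n e^(−λΣtᵢ). Here n = 4 and Σtᵢ = 8.7 + 7.3 + 5.1 + 9.2 = 30.3.
Posterior ∝ λ^6e^(−4λ) · λ^4e^(−30.3λ) = λ^10e^(−34.3λ), i.e. Gamma(11, 34.3).
Mode = (a−1)/b = 10/34.3 ≈ 0.292.

λ̂_MAP = 0.292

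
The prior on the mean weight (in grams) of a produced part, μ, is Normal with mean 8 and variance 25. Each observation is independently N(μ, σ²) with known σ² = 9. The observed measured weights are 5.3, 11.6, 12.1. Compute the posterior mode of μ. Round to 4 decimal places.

μ̂_MAP = 9.4881

n = 3; x̄ = (5.3 + 11.6 + 12.1)/3 = 29/3 = 29/3 ≈ 9.6667.
For a Normal prior and Normal likelihood with known variance, the posterior is Normal; its mode equals its mean, the precision-weighted average.
Prior precision 1/σ₀² = 1/25 = 0.04; data precision n/σ² = 3/9 = 1/3.
μ̂ = (0.04·8 + (1/3)·(29/3)) / (0.04 + 1/3) = (797/225)/(28/75) = 797/84 ≈ 9.4881.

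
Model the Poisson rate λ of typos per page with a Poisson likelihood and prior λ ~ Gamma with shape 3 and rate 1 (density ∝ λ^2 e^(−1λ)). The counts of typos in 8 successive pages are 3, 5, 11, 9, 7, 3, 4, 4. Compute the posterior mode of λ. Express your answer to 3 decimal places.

λ̂_MAP = 5.333

Σxᵢ = 3+5+11+9+7+3+4+4 = 46, with n = 8.
Posterior ∝ λ^2e^(−1λ) · λ^46e^(−8λ) = λ^48e^(−9λ), i.e. Gamma(shape=49, rate=9).
The mode of a Gamma(a, b) with a ≥ 1 (shape–rate) is (a−1)/b = 48/9 ≈ 5.333.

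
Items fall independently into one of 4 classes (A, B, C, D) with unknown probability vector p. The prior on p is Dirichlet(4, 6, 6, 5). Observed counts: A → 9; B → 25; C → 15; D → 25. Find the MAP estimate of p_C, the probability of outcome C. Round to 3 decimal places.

MAP estimate of p_C = 0.220

The posterior is Dirichlet(αᵢ + nᵢ) = Dirichlet(13, 31, 21, 30).
For a Dirichlet(a₁,…,a_K) with all aᵢ > 1, the mode has j-th component (aⱼ − 1)/(Σaᵢ − K).
Here Σaᵢ = 95 and K = 4, so p_C = (21 − 1)/(95 − 4) = 20/91 ≈ 0.220.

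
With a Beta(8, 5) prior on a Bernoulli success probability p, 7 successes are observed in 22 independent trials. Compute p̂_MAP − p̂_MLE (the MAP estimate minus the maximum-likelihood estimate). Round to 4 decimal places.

Posterior is Beta(15, 20); MAP = (15−1)/(35−2) = 14/33 ≈ 0.42424.
MLE ignores the prior: p̂_MLE = k/n = 7/22 ≈ 0.31818.
Difference = 14/33 − 7/22 = 7/66 ≈ 0.1061.

MAP − MLE = 0.1061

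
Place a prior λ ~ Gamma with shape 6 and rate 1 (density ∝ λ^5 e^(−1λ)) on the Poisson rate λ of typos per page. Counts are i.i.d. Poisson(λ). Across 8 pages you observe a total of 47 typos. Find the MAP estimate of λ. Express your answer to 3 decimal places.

Σxᵢ = 47, n = 8.
Posterior ∝ λ^5e^(−1λ) · λ^47e^(−8λ) = λ^52e^(−9λ), i.e. Gamma(shape=53, rate=9).
The mode of a Gamma(a, b) with a ≥ 1 (shape–rate) is (a−1)/b = 52/9 ≈ 5.778.

λ̂_MAP = 5.778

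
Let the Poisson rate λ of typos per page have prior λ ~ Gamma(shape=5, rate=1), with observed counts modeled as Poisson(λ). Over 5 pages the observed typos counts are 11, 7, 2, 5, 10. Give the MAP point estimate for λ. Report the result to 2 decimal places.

λ̂_MAP = 6.50

Σxᵢ = 11+7+2+5+10 = 35, with n = 5.
Posterior ∝ λ^4e^(−1λ) · λ^35e^(−5λ) = λ^39e^(−6λ), i.e. Gamma(shape=40, rate=6).
The mode of a Gamma(a, b) with a ≥ 1 (shape–rate) is (a−1)/b = 39/6 ≈ 6.50.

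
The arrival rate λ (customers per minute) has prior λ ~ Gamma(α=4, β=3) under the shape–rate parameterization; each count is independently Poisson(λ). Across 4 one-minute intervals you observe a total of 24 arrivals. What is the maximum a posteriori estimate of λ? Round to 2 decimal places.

Σxᵢ = 24, n = 4.
Posterior ∝ λ^3e^(−3λ) · λ^24e^(−4λ) = λ^27e^(−7λ), i.e. Gamma(shape=28, rate=7).
The mode of a Gamma(a, b) with a ≥ 1 (shape–rate) is (a−1)/b = 27/7 ≈ 3.86.

λ̂_MAP = 3.86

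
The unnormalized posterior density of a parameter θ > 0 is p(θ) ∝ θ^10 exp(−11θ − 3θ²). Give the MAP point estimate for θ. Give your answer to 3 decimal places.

θ̂_MAP = 0.667

ℓ'(θ) = 10/θ − 11 − 6θ. Setting this to zero and multiplying by θ: 6θ² + 11θ − 10 = 0.
θ = (−11 + √(11² + 4·6·10)) / (2·6) = (−11 + √361) / 12 = (−11 + 19)/12 = 2/3.
ℓ''(θ) = −10/θ² − 6 < 0, confirming a maximum.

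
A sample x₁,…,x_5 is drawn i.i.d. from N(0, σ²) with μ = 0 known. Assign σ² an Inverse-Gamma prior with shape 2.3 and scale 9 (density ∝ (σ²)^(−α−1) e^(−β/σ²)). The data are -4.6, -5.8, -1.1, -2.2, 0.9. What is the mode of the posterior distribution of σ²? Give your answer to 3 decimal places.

Sum of squared deviations about the known mean: SS = (-4.6−0)² + (-5.8−0)² + (-1.1−0)² + (-2.2−0)² + (0.9−0)² = 61.66.
The Normal likelihood contributes (σ²)^(−n/2) exp(−SS/(2σ²)), so the posterior is Inverse-Gamma(α + n/2, β + SS/2) = Inverse-Gamma(4.8, 39.83).
The mode of Inverse-Gamma(a, b) is b/(a+1) = 39.83/5.8 ≈ 6.867.

σ̂²_MAP = 6.867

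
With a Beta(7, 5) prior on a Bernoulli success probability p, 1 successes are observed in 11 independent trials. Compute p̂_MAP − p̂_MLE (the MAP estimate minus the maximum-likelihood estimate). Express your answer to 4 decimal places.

Posterior is Beta(8, 15); MAP = (8−1)/(23−2) = 7/21 ≈ 0.33333.
MLE ignores the prior: p̂_MLE = k/n = 1/11 ≈ 0.09091.
Difference = 7/21 − 1/11 = 8/33 ≈ 0.2424.

MAP − MLE = 0.2424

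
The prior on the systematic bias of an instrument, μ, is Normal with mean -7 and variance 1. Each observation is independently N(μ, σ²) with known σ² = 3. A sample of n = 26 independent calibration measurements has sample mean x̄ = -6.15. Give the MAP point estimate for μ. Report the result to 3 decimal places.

μ̂_MAP = -6.238

n = 26, x̄ = -6.15.
For a Normal prior and Normal likelihood with known variance, the posterior is Normal; its mode equals its mean, the precision-weighted average.
Prior precision 1/σ₀² = 1/1 = 1; data precision n/σ² = 26/3.
μ̂ = (1·(-7) + (26/3)·(-6.15)) / (1 + 26/3) = (-60.3)/(29/3) = -1809/290 ≈ -6.238.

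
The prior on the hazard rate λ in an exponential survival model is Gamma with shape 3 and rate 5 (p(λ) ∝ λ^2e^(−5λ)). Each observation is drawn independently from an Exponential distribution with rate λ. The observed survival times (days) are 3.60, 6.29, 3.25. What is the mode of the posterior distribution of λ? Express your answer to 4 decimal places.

The Exponential(rate=λ) likelihood is ∝ λ^n e^(−λΣtᵢ). Here n = 3 and Σtᵢ = 3.60 + 6.29 + 3.25 = 13.14.
Posterior ∝ λ^2e^(−5λ) · λ^3e^(−13.14λ) = λ^5e^(−18.14λ), i.e. Gamma(6, 18.14).
Mode = (a−1)/b = 5/18.14 ≈ 0.2756.

λ̂_MAP = 0.2756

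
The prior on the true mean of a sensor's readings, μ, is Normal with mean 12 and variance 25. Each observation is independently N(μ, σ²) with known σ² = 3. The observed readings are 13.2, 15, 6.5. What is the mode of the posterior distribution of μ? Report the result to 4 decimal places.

n = 3; x̄ = (13.2 + 15 + 6.5)/3 = 34.7/3 = 347/30 ≈ 11.5667.
For a Normal prior and Normal likelihood with known variance, the posterior is Normal; its mode equals its mean, the precision-weighted average.
Prior precision 1/σ₀² = 1/25 = 0.04; data precision n/σ² = 3/3 = 1.
μ̂ = (0.04·12 + 1·(347/30)) / (0.04 + 1) = (1807/150)/1.04 = 139/12 ≈ 11.5833.

μ̂_MAP = 11.5833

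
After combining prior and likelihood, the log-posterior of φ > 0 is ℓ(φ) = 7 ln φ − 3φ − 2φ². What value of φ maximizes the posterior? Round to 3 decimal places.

φ̂_MAP = 1.000

ℓ'(φ) = 7/φ − 3 − 4φ. Setting this to zero and multiplying by φ: 4φ² + 3φ − 7 = 0.
φ = (−3 + √(3² + 4·4·7)) / (2·4) = (−3 + √121) / 8 = (−3 + 11)/8 = 1.
ℓ''(φ) = −7/φ² − 4 < 0, confirming a maximum.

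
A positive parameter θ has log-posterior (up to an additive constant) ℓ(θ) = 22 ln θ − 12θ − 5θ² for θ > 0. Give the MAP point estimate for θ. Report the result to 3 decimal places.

ℓ'(θ) = 22/θ − 12 − 10θ. Setting this to zero and multiplying by θ: 10θ² + 12θ − 22 = 0.
θ = (−12 + √(12² + 4·10·22)) / (2·10) = (−12 + √1024) / 20 = (−12 + 32)/20 = 1.
ℓ''(θ) = −22/θ² − 10 < 0, confirming a maximum.

θ̂_MAP = 1.000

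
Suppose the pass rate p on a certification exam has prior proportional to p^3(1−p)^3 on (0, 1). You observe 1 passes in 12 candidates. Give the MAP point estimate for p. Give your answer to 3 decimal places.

The prior density ∝ p^3(1−p)^3 is the kernel of Beta(4, 4).
Data: 1 success in 12 trials. The binomial likelihood contributes p(1−p)^11, so the posterior is Beta(4+1, 4+11) = Beta(5, 15).
For Beta(a, b) with a, b > 1 the mode is (a−1)/(a+b−2) = 4/18 ≈ 0.222.

p̂_MAP = 0.222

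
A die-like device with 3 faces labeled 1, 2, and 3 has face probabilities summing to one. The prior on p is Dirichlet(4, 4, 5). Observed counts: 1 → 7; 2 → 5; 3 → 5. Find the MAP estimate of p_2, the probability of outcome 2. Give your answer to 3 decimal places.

MAP estimate: 0.296

The posterior is Dirichlet(αᵢ + nᵢ) = Dirichlet(11, 9, 10).
For a Dirichlet(a₁,…,a_K) with all aᵢ > 1, the mode has j-th component (aⱼ − 1)/(Σaᵢ − K).
Here Σaᵢ = 30 and K = 3, so p_2 = (9 − 1)/(30 − 3) = 8/27 ≈ 0.296.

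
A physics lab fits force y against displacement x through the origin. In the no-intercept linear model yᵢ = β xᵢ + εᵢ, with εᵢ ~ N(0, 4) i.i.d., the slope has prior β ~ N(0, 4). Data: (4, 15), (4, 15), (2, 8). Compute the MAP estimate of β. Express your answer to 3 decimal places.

β̂_MAP = 3.676

log p(β | y) = −Σ(yᵢ − βxᵢ)²/(2·4) − β²/(2·4) + const.
Setting the derivative to zero: Σxᵢ(yᵢ − βxᵢ)/4 − β/4 = 0, so β = Σxᵢyᵢ / (Σxᵢ² + σ²/τ²).
Σxᵢyᵢ = 4·15 + 4·15 + 2·8 = 136; Σxᵢ² = 36; σ²/τ² = 1.
β̂_MAP = 136 / (36 + 1) = 136/37 ≈ 3.676.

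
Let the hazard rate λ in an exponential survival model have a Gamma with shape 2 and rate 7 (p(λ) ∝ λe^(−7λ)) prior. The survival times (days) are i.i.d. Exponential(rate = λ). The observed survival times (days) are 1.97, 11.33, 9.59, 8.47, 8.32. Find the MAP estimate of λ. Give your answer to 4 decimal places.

The Exponential(rate=λ) likelihood is ∝ λ^n e^(−λΣtᵢ). Here n = 5 and Σtᵢ = 1.97 + 11.33 + 9.59 + 8.47 + 8.32 = 39.68.
Posterior ∝ λe^(−7λ) · λ^5e^(−39.68λ) = λ^6e^(−46.68λ), i.e. Gamma(7, 46.68).
Mode = (a−1)/b = 6/46.68 ≈ 0.1285.

λ̂_MAP = 0.1285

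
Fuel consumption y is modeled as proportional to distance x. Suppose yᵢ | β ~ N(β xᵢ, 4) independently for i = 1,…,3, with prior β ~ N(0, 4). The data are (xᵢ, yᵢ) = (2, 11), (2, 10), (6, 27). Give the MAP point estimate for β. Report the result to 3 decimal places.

log p(β | y) = −Σ(yᵢ − βxᵢ)²/(2·4) − β²/(2·4) + const.
Setting the derivative to zero: Σxᵢ(yᵢ − βxᵢ)/4 − β/4 = 0, so β = Σxᵢyᵢ / (Σxᵢ² + σ²/τ²).
Σxᵢyᵢ = 2·11 + 2·10 + 6·27 = 204; Σxᵢ² = 44; σ²/τ² = 1.
β̂_MAP = 204 / (44 + 1) = 204/45 ≈ 4.533.

β̂_MAP = 4.533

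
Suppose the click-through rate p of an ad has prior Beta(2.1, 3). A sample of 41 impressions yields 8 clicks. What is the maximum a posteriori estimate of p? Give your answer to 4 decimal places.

Prior: Beta(2.1, 3).
Data: 8 successes in 41 trials. The binomial likelihood contributes p^8(1−p)^33, so the posterior is Beta(2.1+8, 3+33) = Beta(10.1, 36).
For Beta(a, b) with a, b > 1 the mode is (a−1)/(a+b−2) = 9.1/44.1 ≈ 0.2063.

p̂_MAP = 0.2063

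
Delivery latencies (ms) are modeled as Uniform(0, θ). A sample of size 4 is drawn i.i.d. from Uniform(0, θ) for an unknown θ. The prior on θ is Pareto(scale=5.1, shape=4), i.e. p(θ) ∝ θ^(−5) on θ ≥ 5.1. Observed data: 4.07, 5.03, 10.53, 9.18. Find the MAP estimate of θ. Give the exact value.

The Uniform(0, θ) likelihood is θ^(−n) for θ ≥ max(xᵢ), zero otherwise. Here max(xᵢ) = 10.53.
Posterior ∝ θ^(−5) · θ^(−4) = θ^(−9) on θ ≥ max(5.1, 10.53) = 10.53.
This density is strictly decreasing in θ, so the posterior mode lies at the lower boundary of the support.

θ̂_MAP = 10.53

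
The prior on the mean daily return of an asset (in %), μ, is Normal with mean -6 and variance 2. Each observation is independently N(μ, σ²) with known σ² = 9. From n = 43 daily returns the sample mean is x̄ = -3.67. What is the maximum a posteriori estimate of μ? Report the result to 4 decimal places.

μ̂_MAP = -3.8907

n = 43, x̄ = -3.67.
For a Normal prior and Normal likelihood with known variance, the posterior is Normal; its mode equals its mean, the precision-weighted average.
Prior precision 1/σ₀² = 1/2 = 0.5; data precision n/σ² = 43/9.
μ̂ = (0.5·(-6) + (43/9)·(-3.67)) / (0.5 + 43/9) = (-18481/900)/(95/18) = -18481/4750 ≈ -3.8907.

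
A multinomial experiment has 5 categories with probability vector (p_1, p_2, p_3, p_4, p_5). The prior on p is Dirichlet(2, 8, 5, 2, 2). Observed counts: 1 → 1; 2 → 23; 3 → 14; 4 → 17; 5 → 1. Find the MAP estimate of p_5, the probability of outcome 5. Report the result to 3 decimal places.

The posterior is Dirichlet(αᵢ + nᵢ) = Dirichlet(3, 31, 19, 19, 3).
For a Dirichlet(a₁,…,a_K) with all aᵢ > 1, the mode has j-th component (aⱼ − 1)/(Σaᵢ − K).
Here Σaᵢ = 75 and K = 5, so p_5 = (3 − 1)/(75 − 5) = 2/70 ≈ 0.029.

MAP estimate: 0.029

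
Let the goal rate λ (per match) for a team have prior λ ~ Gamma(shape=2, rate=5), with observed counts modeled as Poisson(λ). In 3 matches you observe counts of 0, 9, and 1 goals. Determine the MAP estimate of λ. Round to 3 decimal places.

λ̂_MAP = 1.375

Σxᵢ = 0+9+1 = 10, with n = 3.
Posterior ∝ λe^(−5λ) · λ^10e^(−3λ) = λ^11e^(−8λ), i.e. Gamma(shape=12, rate=8).
The mode of a Gamma(a, b) with a ≥ 1 (shape–rate) is (a−1)/b = 11/8 ≈ 1.375.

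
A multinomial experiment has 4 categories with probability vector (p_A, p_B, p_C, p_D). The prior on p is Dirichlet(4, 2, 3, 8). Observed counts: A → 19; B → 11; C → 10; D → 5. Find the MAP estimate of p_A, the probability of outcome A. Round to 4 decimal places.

The posterior is Dirichlet(αᵢ + nᵢ) = Dirichlet(23, 13, 13, 13).
For a Dirichlet(a₁,…,a_K) with all aᵢ > 1, the mode has j-th component (aⱼ − 1)/(Σaᵢ − K).
Here Σaᵢ = 62 and K = 4, so p_A = (23 − 1)/(62 − 4) = 22/58 ≈ 0.3793.

MAP estimate of p_A = 0.3793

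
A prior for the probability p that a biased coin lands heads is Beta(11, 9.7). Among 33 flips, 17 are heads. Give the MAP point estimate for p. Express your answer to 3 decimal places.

p̂_MAP = 0.522

Prior: Beta(11, 9.7).
Data: 17 successes in 33 trials. The binomial likelihood contributes p^17(1−p)^16, so the posterior is Beta(11+17, 9.7+16) = Beta(28, 25.7).
For Beta(a, b) with a, b > 1 the mode is (a−1)/(a+b−2) = 27/51.7 ≈ 0.522.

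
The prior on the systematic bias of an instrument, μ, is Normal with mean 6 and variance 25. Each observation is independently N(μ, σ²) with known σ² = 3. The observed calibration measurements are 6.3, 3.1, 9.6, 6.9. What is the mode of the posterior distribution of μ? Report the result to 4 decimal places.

n = 4; x̄ = (6.3 + 3.1 + 9.6 + 6.9)/4 = 25.9/4 = 6.475.
For a Normal prior and Normal likelihood with known variance, the posterior is Normal; its mode equals its mean, the precision-weighted average.
Prior precision 1/σ₀² = 1/25 = 0.04; data precision n/σ² = 4/3.
μ̂ = (0.04·6 + (4/3)·6.475) / (0.04 + 4/3) = (1331/150)/(103/75) = 1331/206 ≈ 6.4612.

μ̂_MAP = 6.4612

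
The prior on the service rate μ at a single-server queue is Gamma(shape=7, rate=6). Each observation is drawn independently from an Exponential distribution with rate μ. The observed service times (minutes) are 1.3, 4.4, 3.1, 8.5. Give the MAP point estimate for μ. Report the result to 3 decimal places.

μ̂_MAP = 0.429

The Exponential(rate=μ) likelihood is ∝ μ^n e^(−μΣtᵢ). Here n = 4 and Σtᵢ = 1.3 + 4.4 + 3.1 + 8.5 = 17.3.
Posterior ∝ μ^6e^(−6μ) · μ^4e^(−17.3μ) = μ^10e^(−23.3μ), i.e. Gamma(11, 23.3).
Mode = (a−1)/b = 10/23.3 ≈ 0.429.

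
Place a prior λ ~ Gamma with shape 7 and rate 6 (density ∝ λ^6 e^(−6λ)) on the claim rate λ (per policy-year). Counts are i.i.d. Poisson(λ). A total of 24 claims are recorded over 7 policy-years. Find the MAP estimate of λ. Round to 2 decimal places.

Σxᵢ = 24, n = 7.
Posterior ∝ λ^6e^(−6λ) · λ^24e^(−7λ) = λ^30e^(−13λ), i.e. Gamma(shape=31, rate=13).
The mode of a Gamma(a, b) with a ≥ 1 (shape–rate) is (a−1)/b = 30/13 ≈ 2.31.

λ̂_MAP = 2.31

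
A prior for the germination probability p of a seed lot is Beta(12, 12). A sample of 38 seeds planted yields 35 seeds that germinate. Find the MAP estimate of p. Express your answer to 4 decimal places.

Prior: Beta(12, 12).
Data: 35 successes in 38 trials. The binomial likelihood contributes p^35(1−p)^3, so the posterior is Beta(12+35, 12+3) = Beta(47, 15).
For Beta(a, b) with a, b > 1 the mode is (a−1)/(a+b−2) = 46/60 ≈ 0.7667.

p̂_MAP = 0.7667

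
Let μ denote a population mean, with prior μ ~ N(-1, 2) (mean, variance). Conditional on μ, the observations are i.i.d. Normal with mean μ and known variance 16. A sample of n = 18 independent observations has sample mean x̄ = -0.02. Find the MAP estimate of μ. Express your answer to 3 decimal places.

μ̂_MAP = -0.322

n = 18, x̄ = -0.02.
For a Normal prior and Normal likelihood with known variance, the posterior is Normal; its mode equals its mean, the precision-weighted average.
Prior precision 1/σ₀² = 1/2 = 0.5; data precision n/σ² = 18/16 = 1.125.
μ̂ = (0.5·(-1) + 1.125·(-0.02)) / (0.5 + 1.125) = (-0.5225)/1.625 = -209/650 ≈ -0.322.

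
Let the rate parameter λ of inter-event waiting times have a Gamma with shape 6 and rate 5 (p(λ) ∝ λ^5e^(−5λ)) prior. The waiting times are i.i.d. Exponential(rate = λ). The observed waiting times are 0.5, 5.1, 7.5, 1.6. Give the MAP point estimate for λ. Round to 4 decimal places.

λ̂_MAP = 0.4569

The Exponential(rate=λ) likelihood is ∝ λ^n e^(−λΣtᵢ). Here n = 4 and Σtᵢ = 0.5 + 5.1 + 7.5 + 1.6 = 14.7.
Posterior ∝ λ^5e^(−5λ) · λ^4e^(−14.7λ) = λ^9e^(−19.7λ), i.e. Gamma(10, 19.7).
Mode = (a−1)/b = 9/19.7 ≈ 0.4569.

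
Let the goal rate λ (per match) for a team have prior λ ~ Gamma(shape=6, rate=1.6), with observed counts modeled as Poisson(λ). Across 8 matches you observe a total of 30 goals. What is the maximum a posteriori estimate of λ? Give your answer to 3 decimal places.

λ̂_MAP = 3.646

Σxᵢ = 30, n = 8.
Posterior ∝ λ^5e^(−1.6λ) · λ^30e^(−8λ) = λ^35e^(−9.6λ), i.e. Gamma(shape=36, rate=9.6).
The mode of a Gamma(a, b) with a ≥ 1 (shape–rate) is (a−1)/b = 35/9.6 ≈ 3.646.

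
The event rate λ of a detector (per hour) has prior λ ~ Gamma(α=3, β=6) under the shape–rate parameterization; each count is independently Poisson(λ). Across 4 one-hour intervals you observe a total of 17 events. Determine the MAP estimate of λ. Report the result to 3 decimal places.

Σxᵢ = 17, n = 4.
Posterior ∝ λ^2e^(−6λ) · λ^17e^(−4λ) = λ^19e^(−10λ), i.e. Gamma(shape=20, rate=10).
The mode of a Gamma(a, b) with a ≥ 1 (shape–rate) is (a−1)/b = 19/10 ≈ 1.900.

λ̂_MAP = 1.900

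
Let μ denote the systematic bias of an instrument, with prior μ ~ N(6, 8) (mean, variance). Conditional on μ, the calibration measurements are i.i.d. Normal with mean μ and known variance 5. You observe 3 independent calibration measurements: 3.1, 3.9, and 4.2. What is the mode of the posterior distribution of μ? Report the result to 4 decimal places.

n = 3; x̄ = (3.1 + 3.9 + 4.2)/3 = 11.2/3 = 56/15 ≈ 3.7333.
For a Normal prior and Normal likelihood with known variance, the posterior is Normal; its mode equals its mean, the precision-weighted average.
Prior precision 1/σ₀² = 1/8 = 0.125; data precision n/σ² = 3/5 = 0.6.
μ̂ = (0.125·6 + 0.6·(56/15)) / (0.125 + 0.6) = 2.99/0.725 = 598/145 ≈ 4.1241.

μ̂_MAP = 4.1241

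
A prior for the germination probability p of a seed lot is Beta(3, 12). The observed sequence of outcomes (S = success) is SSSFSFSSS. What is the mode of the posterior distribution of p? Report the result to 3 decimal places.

Prior: Beta(3, 12).
Data: 7 successes in 9 trials (from the sequence). The binomial likelihood contributes p^7(1−p)^2, so the posterior is Beta(3+7, 12+2) = Beta(10, 14).
For Beta(a, b) with a, b > 1 the mode is (a−1)/(a+b−2) = 9/22 ≈ 0.409.

p̂_MAP = 0.409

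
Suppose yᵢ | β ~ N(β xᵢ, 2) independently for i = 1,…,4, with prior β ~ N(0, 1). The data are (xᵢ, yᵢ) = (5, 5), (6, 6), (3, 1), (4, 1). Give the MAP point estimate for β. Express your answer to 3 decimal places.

log p(β | y) = −Σ(yᵢ − βxᵢ)²/(2·2) − β²/(2·1) + const.
Setting the derivative to zero: Σxᵢ(yᵢ − βxᵢ)/2 − β/1 = 0, so β = Σxᵢyᵢ / (Σxᵢ² + σ²/τ²).
Σxᵢyᵢ = 5·5 + 6·6 + 3·1 + 4·1 = 68; Σxᵢ² = 86; σ²/τ² = 2.
β̂_MAP = 68 / (86 + 2) = 68/88 ≈ 0.773.

β̂_MAP = 0.773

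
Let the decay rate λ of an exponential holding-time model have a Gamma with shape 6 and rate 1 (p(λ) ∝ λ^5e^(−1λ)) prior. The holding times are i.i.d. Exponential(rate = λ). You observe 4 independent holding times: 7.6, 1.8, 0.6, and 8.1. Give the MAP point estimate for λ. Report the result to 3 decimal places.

λ̂_MAP = 0.471

The Exponential(rate=λ) likelihood is ∝ λ^n e^(−λΣtᵢ). Here n = 4 and Σtᵢ = 7.6 + 1.8 + 0.6 + 8.1 = 18.1.
Posterior ∝ λ^5e^(−1λ) · λ^4e^(−18.1λ) = λ^9e^(−19.1λ), i.e. Gamma(10, 19.1).
Mode = (a−1)/b = 9/19.1 ≈ 0.471.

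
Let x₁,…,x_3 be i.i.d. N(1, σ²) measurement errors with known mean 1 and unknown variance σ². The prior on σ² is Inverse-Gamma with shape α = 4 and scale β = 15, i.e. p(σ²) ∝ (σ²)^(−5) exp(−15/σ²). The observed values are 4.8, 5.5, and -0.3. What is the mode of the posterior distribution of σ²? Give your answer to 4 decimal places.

Sum of squared deviations about the known mean: SS = (4.8−1)² + (5.5−1)² + (-0.3−1)² = 36.38.
The Normal likelihood contributes (σ²)^(−n/2) exp(−SS/(2σ²)), so the posterior is Inverse-Gamma(α + n/2, β + SS/2) = Inverse-Gamma(5.5, 33.19).
The mode of Inverse-Gamma(a, b) is b/(a+1) = 33.19/6.5 ≈ 5.1062.

σ̂²_MAP = 5.1062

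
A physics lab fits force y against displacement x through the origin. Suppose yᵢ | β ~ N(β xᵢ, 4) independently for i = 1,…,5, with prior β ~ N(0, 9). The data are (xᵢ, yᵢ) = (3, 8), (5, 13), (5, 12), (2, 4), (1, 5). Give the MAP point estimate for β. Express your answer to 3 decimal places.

β̂_MAP = 2.514

log p(β | y) = −Σ(yᵢ − βxᵢ)²/(2·4) − β²/(2·9) + const.
Setting the derivative to zero: Σxᵢ(yᵢ − βxᵢ)/4 − β/9 = 0, so β = Σxᵢyᵢ / (Σxᵢ² + σ²/τ²).
Σxᵢyᵢ = 3·8 + 5·13 + 5·12 + 2·4 + 1·5 = 162; Σxᵢ² = 64; σ²/τ² = 4/9.
β̂_MAP = 162 / (64 + 4/9) = 162/(580/9) = 729/290 ≈ 2.514.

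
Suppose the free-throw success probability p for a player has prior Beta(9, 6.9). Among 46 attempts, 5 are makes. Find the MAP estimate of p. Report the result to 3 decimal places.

Prior: Beta(9, 6.9).
Data: 5 successes in 46 trials. The binomial likelihood contributes p^5(1−p)^41, so the posterior is Beta(9+5, 6.9+41) = Beta(14, 47.9).
For Beta(a, b) with a, b > 1 the mode is (a−1)/(a+b−2) = 13/59.9 ≈ 0.217.

p̂_MAP = 0.217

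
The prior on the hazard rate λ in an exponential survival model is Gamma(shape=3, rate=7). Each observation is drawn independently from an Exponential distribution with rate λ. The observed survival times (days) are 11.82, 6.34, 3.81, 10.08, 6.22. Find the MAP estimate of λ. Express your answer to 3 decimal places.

λ̂_MAP = 0.155

The Exponential(rate=λ) likelihood is ∝ λ^n e^(−λΣtᵢ). Here n = 5 and Σtᵢ = 11.82 + 6.34 + 3.81 + 10.08 + 6.22 = 38.27.
Posterior ∝ λ^2e^(−7λ) · λ^5e^(−38.27λ) = λ^7e^(−45.27λ), i.e. Gamma(8, 45.27).
Mode = (a−1)/b = 7/45.27 ≈ 0.155.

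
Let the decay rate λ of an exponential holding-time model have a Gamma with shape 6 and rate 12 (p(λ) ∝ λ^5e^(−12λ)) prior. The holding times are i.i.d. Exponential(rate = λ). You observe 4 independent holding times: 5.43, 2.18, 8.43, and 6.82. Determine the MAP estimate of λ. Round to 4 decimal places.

The Exponential(rate=λ) likelihood is ∝ λ^n e^(−λΣtᵢ). Here n = 4 and Σtᵢ = 5.43 + 2.18 + 8.43 + 6.82 = 22.86.
Posterior ∝ λ^5e^(−12λ) · λ^4e^(−22.86λ) = λ^9e^(−34.86λ), i.e. Gamma(10, 34.86).
Mode = (a−1)/b = 9/34.86 ≈ 0.2582.

λ̂_MAP = 0.2582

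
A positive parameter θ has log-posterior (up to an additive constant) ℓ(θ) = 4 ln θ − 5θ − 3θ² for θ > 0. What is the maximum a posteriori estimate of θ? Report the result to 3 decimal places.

ℓ'(θ) = 4/θ − 5 − 6θ. Setting this to zero and multiplying by θ: 6θ² + 5θ − 4 = 0.
θ = (−5 + √(5² + 4·6·4)) / (2·6) = (−5 + √121) / 12 = (−5 + 11)/12 = 1/2.
ℓ''(θ) = −4/θ² − 6 < 0, confirming a maximum.

θ̂_MAP = 0.500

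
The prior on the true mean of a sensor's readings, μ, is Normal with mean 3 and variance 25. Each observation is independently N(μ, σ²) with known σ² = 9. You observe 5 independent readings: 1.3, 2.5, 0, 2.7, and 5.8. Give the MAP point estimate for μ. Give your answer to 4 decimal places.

μ̂_MAP = 2.4963

n = 5; x̄ = (1.3 + 2.5 + 0 + 2.7 + 5.8)/5 = 12.3/5 = 2.46.
For a Normal prior and Normal likelihood with known variance, the posterior is Normal; its mode equals its mean, the precision-weighted average.
Prior precision 1/σ₀² = 1/25 = 0.04; data precision n/σ² = 5/9.
μ̂ = (0.04·3 + (5/9)·2.46) / (0.04 + 5/9) = (223/150)/(134/225) = 669/268 ≈ 2.4963.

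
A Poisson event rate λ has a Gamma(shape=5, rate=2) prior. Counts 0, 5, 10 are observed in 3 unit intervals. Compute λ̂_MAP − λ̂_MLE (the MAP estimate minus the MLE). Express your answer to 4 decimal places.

Σxᵢ = 15. Posterior is Gamma(20, 5); MAP = (20−1)/5 = 19/5 ≈ 3.80000.
MLE = x̄ = 15/3 ≈ 5.00000.
Difference = 19/5 − 15/3 = -6/5 ≈ -1.2000.

MAP − MLE = -1.2000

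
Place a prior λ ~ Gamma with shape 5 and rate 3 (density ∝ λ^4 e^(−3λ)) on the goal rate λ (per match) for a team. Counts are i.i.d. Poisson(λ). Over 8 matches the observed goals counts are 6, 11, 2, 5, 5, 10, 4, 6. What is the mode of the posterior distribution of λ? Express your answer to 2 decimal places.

λ̂_MAP = 4.82

Σxᵢ = 6+11+2+5+5+10+4+6 = 49, with n = 8.
Posterior ∝ λ^4e^(−3λ) · λ^49e^(−8λ) = λ^53e^(−11λ), i.e. Gamma(shape=54, rate=11).
The mode of a Gamma(a, b) with a ≥ 1 (shape–rate) is (a−1)/b = 53/11 ≈ 4.82.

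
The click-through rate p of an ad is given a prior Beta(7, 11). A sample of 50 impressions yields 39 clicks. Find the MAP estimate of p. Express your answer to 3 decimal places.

Prior: Beta(7, 11).
Data: 39 successes in 50 trials. The binomial likelihood contributes p^39(1−p)^11, so the posterior is Beta(7+39, 11+11) = Beta(46, 22).
For Beta(a, b) with a, b > 1 the mode is (a−1)/(a+b−2) = 45/66 ≈ 0.682.

p̂_MAP = 0.682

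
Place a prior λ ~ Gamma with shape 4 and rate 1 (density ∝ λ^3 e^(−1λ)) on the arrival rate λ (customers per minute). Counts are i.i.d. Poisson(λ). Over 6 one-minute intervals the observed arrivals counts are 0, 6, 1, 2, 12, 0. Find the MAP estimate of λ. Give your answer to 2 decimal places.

λ̂_MAP = 3.43

Σxᵢ = 0+6+1+2+12+0 = 21, with n = 6.
Posterior ∝ λ^3e^(−1λ) · λ^21e^(−6λ) = λ^24e^(−7λ), i.e. Gamma(shape=25, rate=7).
The mode of a Gamma(a, b) with a ≥ 1 (shape–rate) is (a−1)/b = 24/7 ≈ 3.43.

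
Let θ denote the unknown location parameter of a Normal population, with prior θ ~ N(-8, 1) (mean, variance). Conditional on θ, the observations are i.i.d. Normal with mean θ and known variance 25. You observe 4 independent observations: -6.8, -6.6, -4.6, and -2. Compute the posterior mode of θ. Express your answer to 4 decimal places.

n = 4; x̄ = ((-6.8) + (-6.6) + (-4.6) + (-2))/4 = -20/4 = -5.
For a Normal prior and Normal likelihood with known variance, the posterior is Normal; its mode equals its mean, the precision-weighted average.
Prior precision 1/σ₀² = 1/1 = 1; data precision n/σ² = 4/25 = 0.16.
θ̂ = (1·(-8) + 0.16·(-5)) / (1 + 0.16) = (-8.8)/1.16 = -220/29 ≈ -7.5862.

θ̂_MAP = -7.5862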